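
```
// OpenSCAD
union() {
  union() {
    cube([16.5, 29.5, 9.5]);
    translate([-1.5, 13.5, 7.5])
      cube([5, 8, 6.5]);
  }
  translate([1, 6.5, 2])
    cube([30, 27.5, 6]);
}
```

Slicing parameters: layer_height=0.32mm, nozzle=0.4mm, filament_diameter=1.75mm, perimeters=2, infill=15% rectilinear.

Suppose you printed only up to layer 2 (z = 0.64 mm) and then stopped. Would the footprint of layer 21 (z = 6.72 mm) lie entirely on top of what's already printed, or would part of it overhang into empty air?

Compare the two slices. At z = 0.64: the 16.5×29.5 cube contributes its full rectangle (area 486.75 mm²); the cube at (-1.5, 13.5) is absent (z outside [7.5, 14]); Merging all regions: only the 16.5×29.5 cube is present, so the union is just that shape — area = 486.75 mm²; the cube at (1, 6.5) is not intersected at this z (z outside [2, 8]); Taking the union: only the result so far is present, so the union is just that shape — area = 486.75 mm². At z = 6.72: the cube is present — its section is the full 16.5×29.5 rectangle (area 486.75 mm²); the cube at (-1.5, 13.5) is not intersected at this z (z outside [7.5, 14]); Merging all regions: only the 16.5×29.5 cube is present, so the union is just that shape — area = 486.75 mm²; the cube at (1, 6.5) is present — its section is the full 30×27.5 rectangle (area 825.00 mm²); Taking the union: the regions partially overlap — summed areas 1311.75 mm² minus the doubly-counted overlap 356.50 mm² gives 955.25 mm² — area = 955.25 mm². Checking containment: at z = 6.72 the cross-section extends beyond the z = 0.64 cross-section by about 468.50 mm².

part overhangs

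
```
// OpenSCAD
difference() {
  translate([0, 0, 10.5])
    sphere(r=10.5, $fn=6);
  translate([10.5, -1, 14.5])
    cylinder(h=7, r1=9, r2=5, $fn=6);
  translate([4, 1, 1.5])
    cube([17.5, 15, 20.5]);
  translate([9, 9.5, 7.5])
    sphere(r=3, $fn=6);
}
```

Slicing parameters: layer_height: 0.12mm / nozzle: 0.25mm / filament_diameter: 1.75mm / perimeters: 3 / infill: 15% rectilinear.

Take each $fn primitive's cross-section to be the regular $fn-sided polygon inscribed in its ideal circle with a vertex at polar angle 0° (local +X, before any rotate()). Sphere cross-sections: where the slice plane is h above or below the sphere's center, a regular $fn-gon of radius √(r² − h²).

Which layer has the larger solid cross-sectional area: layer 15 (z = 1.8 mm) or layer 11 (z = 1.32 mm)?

Layer 15 (z = 1.8): the sphere: section is a regular 6-gon, circumradius = √(r²−h²) = √(10.5²−8.7²) = 5.879 (area = (6/2)·5.879²·sin(360°/6) = 89.79 mm²); the cone at (10.5, -1) does not reach this height (z outside [14.5, 21.5]); the cube at (4, 1) is present — its section is the full 17.5×15 rectangle (area 262.50 mm²); the sphere at (9, 9.5) is absent (|z−center|=5.700 > r=3); After the difference (first − rest): starting from the r=10.5 sphere (89.79 mm²), the 17.5×15 cube at (4, 1) partially overlaps it — only the 1.47 mm² overlap (of its 262.50 mm²) is removed, clipping the outline — area = 88.32 mm². So its area = 88.32 mm². Layer 11 (z = 1.32): the r=10.5 sphere slices to a regular 6-gon of circumradius 5.097 (√(r²−h²) with h=9.18 from center) (area = (6/2)·5.097²·sin(360°/6) = 67.49 mm²); the cone at (10.5, -1) does not reach this height (z outside [14.5, 21.5]); the cube at (4, 1) is not intersected at this z (z outside [1.5, 22]); the sphere at (9, 9.5) does not reach this height (|z−center|=6.180 > r=3); Taking the first minus the rest: none of the subtracted shapes is present at this height, so the r=10.5 sphere is unchanged — area = 67.49 mm². So its area = 67.49 mm². Layer 15 is larger (88.32 vs 67.49 mm²).

layer 15 (z = 1.8 mm)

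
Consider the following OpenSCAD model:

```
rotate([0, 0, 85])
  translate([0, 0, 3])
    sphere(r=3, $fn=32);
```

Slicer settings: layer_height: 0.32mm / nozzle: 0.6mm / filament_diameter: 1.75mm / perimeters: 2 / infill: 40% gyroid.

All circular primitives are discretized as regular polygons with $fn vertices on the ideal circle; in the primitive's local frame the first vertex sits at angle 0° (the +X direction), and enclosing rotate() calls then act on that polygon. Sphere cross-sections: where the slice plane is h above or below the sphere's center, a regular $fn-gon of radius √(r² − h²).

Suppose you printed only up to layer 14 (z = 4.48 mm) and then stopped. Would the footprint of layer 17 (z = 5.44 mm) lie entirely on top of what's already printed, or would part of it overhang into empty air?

Compare the two slices. At z = 4.48: the r=3 sphere slices to a regular 32-gon of circumradius 2.610 (√(r²−h²) with h=1.48 from center) (area = (32/2)·2.610²·sin(360°/32) = 21.26 mm²); (whole slice rotated 85° about Z — lengths, areas and connectivity unchanged). At z = 5.44: the r=3 sphere contributes a regular 32-gon of circumradius √(3²−2.44²) = 1.745 (area = (32/2)·1.745²·sin(360°/32) = 9.51 mm²); (whole slice rotated 85° about Z — lengths, areas and connectivity unchanged). Checking containment: the cross-section at z = 5.44 is a subset of the cross-section at z = 4.48.

entirely on top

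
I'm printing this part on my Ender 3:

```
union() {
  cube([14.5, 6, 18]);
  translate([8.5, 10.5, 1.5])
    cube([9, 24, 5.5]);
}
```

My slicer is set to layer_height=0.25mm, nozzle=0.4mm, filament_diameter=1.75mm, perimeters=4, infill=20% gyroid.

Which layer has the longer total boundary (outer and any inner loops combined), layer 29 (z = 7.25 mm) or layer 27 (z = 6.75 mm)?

Layer 29 (z = 7.25): the cube is present — its section is the full 14.5×6 rectangle (perimeter 41.00 mm); the cube at (8.5, 10.5) is absent (z outside [1.5, 7]); Taking the union: only the 14.5×6 cube is present, so the union is just that shape — boundary = 41.00 mm. So its perimeter = 41.00 mm. Layer 27 (z = 6.75): the cube (footprint 14.5×6) is included at this height (perimeter 41.00 mm); the cube at (8.5, 10.5) is present — its section is the full 9×24 rectangle (perimeter 66.00 mm); Taking the union: the 2 present regions are separate (no shared area or edge), so areas and boundary lengths simply add and each stays a separate island — boundary = 107.00 mm. So its perimeter = 107.00 mm. Layer 27 is larger (107.00 vs 41.00 mm).

layer 27 (z = 6.75 mm)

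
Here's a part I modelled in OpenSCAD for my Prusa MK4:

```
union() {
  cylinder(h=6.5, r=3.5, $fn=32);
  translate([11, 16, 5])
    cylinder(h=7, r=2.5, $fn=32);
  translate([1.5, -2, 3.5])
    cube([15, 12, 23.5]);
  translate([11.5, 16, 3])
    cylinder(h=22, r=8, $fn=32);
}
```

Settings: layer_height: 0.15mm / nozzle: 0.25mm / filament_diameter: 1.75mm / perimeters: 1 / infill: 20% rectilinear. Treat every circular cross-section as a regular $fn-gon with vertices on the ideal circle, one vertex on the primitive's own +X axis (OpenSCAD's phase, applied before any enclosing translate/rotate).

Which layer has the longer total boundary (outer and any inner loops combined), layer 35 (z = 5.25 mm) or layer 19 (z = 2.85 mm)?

layer 35 (z = 5.25 mm)

Layer 35 (z = 5.25): the r=3.5 cylinder contributes a regular 32-gon of circumradius 3.5 (perimeter = 2·32·3.500·sin(180°/32) = 21.96 mm); the cylinder at (11, 16): section is a regular 32-gon, circumradius r=2.5 (perimeter = 2·32·2.500·sin(180°/32) = 15.68 mm); the cube at (1.5, -2) (footprint 15×12) is included at this height (perimeter 54.00 mm); the r=8 cylinder at (11.5, 16) contributes a regular 32-gon of circumradius 8 (perimeter = 2·32·8.000·sin(180°/32) = 50.18 mm); Taking the union: the regions partially overlap (shared area 41.76 mm²), so the edge portions inside another operand are dropped and the merged outline is re-measured after clipping — boundary = 91.97 mm. So its perimeter = 91.97 mm. Layer 19 (z = 2.85): the cylinder: section is a regular 32-gon, circumradius r=3.5 (perimeter = 2·32·3.500·sin(180°/32) = 21.96 mm); the cylinder at (11, 16) is absent (z outside [5, 12]); the cube at (1.5, -2) does not reach this height (z outside [3.5, 27]); the cylinder at (11.5, 16) does not reach this height (z outside [3, 25]); Merging all regions: only the r=3.5 cylinder is present, so the union is just that shape — boundary = 21.96 mm. So its perimeter = 21.96 mm. Layer 35 is larger (91.97 vs 21.96 mm).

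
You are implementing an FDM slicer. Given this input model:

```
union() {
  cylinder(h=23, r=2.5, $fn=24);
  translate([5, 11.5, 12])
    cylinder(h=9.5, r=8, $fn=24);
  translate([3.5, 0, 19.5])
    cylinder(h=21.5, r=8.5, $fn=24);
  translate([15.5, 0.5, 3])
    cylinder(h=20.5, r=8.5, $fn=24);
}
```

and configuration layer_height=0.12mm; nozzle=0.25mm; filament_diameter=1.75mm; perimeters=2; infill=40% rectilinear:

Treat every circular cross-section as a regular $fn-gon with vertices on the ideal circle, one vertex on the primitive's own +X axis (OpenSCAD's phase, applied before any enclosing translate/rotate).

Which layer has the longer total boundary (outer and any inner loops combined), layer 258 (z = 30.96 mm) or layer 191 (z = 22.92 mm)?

layer 191 (z = 22.92 mm)

Layer 258 (z = 30.96): the cylinder is not intersected at this z (z outside [0, 23]); the cylinder at (5, 11.5) is not intersected at this z (z outside [12, 21.5]); the r=8.5 cylinder at (3.5, 0) contributes a regular 24-gon of circumradius 8.5 (perimeter = 2·24·8.500·sin(180°/24) = 53.25 mm); the cylinder at (15.5, 0.5) is absent (z outside [3, 23.5]); Taking the union: only the r=8.5 cylinder at (3.5, 0) is present, so the union is just that shape — boundary = 53.25 mm. So its perimeter = 53.25 mm. Layer 191 (z = 22.92): the r=2.5 cylinder contributes a regular 24-gon of circumradius 2.5 (perimeter = 2·24·2.500·sin(180°/24) = 15.66 mm); the cylinder at (5, 11.5) is not intersected at this z (z outside [12, 21.5]); the cylinder at (3.5, 0): section is a regular 24-gon, circumradius r=8.5 (perimeter = 2·24·8.500·sin(180°/24) = 53.25 mm); the cylinder at (15.5, 0.5): section is a regular 24-gon, circumradius r=8.5 (perimeter = 2·24·8.500·sin(180°/24) = 53.25 mm); Merging all regions: the regions partially overlap (shared area 59.49 mm²), so the edge portions inside another operand are dropped and the merged outline is re-measured after clipping — boundary = 80.01 mm. So its perimeter = 80.01 mm. Layer 191 is larger (80.01 vs 53.25 mm).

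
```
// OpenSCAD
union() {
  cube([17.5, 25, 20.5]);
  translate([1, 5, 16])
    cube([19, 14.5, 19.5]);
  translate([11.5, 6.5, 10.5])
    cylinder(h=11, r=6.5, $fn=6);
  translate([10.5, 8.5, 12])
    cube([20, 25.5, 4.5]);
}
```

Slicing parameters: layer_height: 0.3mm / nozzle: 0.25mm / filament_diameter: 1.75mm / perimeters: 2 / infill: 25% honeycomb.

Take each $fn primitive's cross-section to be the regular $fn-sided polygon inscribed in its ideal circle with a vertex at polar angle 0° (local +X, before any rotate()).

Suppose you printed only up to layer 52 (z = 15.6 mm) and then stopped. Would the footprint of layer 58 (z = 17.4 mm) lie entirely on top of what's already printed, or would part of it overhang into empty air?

part overhangs

Compare the two slices. At z = 15.6: the cube is present — its section is the full 17.5×25 rectangle (area 437.50 mm²); the cube at (1, 5) is not intersected at this z (z outside [16, 35.5]); the r=6.5 cylinder at (11.5, 6.5) gives a regular 6-gon of circumradius 6.5 (constant along its height) (area = (6/2)·6.500²·sin(360°/6) = 109.77 mm²); the cube at (10.5, 8.5) (footprint 20×25.5) is included at this height (area 510.00 mm²); Merging all regions: the regions partially overlap — summed areas 1057.27 mm² minus the doubly-counted overlap 224.84 mm² gives 832.43 mm² — area = 832.43 mm². At z = 17.4: the cube is present — its section is the full 17.5×25 rectangle (area 437.50 mm²); the 19×14.5 cube at (1, 5) contributes its full rectangle (area 275.50 mm²); the r=6.5 cylinder at (11.5, 6.5) gives a regular 6-gon of circumradius 6.5 (constant along its height) (area = (6/2)·6.500²·sin(360°/6) = 109.77 mm²); the cube at (10.5, 8.5) is not intersected at this z (z outside [12, 16.5]); Merging all regions: the regions partially overlap — summed areas 822.77 mm² minus the doubly-counted overlap 349.02 mm² gives 473.75 mm² — area = 473.75 mm². Checking containment: at z = 17.4 the cross-section extends beyond the z = 15.6 cross-section by about 8.32 mm².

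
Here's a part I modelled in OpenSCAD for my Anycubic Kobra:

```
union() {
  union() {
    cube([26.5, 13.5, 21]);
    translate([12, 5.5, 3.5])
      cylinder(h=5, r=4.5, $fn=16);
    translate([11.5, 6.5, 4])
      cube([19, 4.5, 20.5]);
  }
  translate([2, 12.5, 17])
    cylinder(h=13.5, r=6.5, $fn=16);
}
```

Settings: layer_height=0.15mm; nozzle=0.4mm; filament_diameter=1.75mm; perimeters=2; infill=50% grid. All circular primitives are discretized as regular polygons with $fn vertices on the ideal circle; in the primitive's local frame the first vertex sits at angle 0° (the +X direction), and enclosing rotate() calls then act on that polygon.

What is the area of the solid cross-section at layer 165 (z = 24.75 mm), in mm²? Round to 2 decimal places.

129.35 mm²

At z = 24.75 mm: the cube does not reach this height (z outside [0, 21]); the cylinder at (12, 5.5) is not intersected at this z (z outside [3.5, 8.5]); the cube at (11.5, 6.5) is absent (z outside [4, 24.5]); Taking the union: nothing is present at this height; the r=6.5 cylinder at (2, 12.5) gives a regular 16-gon of circumradius 6.5 (constant along its height) (area = (16/2)·6.500²·sin(360°/16) = 129.35 mm²); Combining (union): only the r=6.5 cylinder at (2, 12.5) is present, so the union is just that shape — area = 129.35 mm². Overall, the cross-section is a single solid region. Net area = 129.35 mm².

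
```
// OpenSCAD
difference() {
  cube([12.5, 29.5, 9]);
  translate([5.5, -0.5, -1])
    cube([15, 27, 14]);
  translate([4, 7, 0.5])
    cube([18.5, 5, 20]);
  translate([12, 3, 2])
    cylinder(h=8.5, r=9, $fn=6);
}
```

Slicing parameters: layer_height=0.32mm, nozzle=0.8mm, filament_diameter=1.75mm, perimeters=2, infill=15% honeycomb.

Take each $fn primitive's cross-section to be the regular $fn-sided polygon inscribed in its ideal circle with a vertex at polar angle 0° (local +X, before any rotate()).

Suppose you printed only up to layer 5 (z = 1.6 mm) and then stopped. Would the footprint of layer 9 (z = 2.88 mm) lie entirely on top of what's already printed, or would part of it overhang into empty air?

entirely on top

Compare the two slices. At z = 1.6: the cube is present — its section is the full 12.5×29.5 rectangle (area 368.75 mm²); the cube at (5.5, -0.5) is present — its section is the full 15×27 rectangle (area 405.00 mm²); the 18.5×5 cube at (4, 7) contributes its full rectangle (area 92.50 mm²); the cylinder at (12, 3) is not intersected at this z (z outside [2, 10.5]); After the difference (first − rest): starting from the 12.5×29.5 cube (368.75 mm²), the 15×27 cube at (5.5, -0.5) partially overlaps it — only the 185.50 mm² overlap (of its 405.00 mm²) is removed, clipping the outline; the 18.5×5 cube at (4, 7) partially overlaps it — only the 7.50 mm² overlap (of its 92.50 mm²) is removed, clipping the outline — area = 175.75 mm². At z = 2.88: the 12.5×29.5 cube contributes its full rectangle (area 368.75 mm²); the 15×27 cube at (5.5, -0.5) contributes its full rectangle (area 405.00 mm²); the cube at (4, 7) is present — its section is the full 18.5×5 rectangle (area 92.50 mm²); the r=9 cylinder at (12, 3) gives a regular 6-gon of circumradius 9 (constant along its height) (area = (6/2)·9.000²·sin(360°/6) = 210.44 mm²); Subtracting the remaining from the first: starting from the 12.5×29.5 cube (368.75 mm²), the 15×27 cube at (5.5, -0.5) partially overlaps it — only the 185.50 mm² overlap (of its 405.00 mm²) is removed, clipping the outline; the 18.5×5 cube at (4, 7) partially overlaps it — only the 7.50 mm² overlap (of its 92.50 mm²) is removed, clipping the outline; the r=9 cylinder at (12, 3) partially overlaps it — only the 10.28 mm² overlap (of its 210.44 mm²) is removed, clipping the outline — area = 165.47 mm². Checking containment: the cross-section at z = 2.88 is a subset of the cross-section at z = 1.6.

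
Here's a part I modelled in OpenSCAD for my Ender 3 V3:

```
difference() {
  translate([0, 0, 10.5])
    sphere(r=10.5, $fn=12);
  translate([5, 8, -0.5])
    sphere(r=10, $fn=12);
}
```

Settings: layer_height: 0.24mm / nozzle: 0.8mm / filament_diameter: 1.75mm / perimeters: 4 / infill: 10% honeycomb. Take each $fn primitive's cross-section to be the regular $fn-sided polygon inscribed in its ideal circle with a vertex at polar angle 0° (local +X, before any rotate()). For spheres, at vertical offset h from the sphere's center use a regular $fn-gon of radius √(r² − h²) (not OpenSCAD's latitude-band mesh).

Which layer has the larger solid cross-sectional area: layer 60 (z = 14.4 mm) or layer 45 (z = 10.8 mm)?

layer 45 (z = 10.8 mm)

Layer 60 (z = 14.4): the r=10.5 sphere contributes a regular 12-gon of circumradius √(10.5²−3.9²) = 9.749 (area = (12/2)·9.749²·sin(360°/12) = 285.12 mm²); the sphere at (5, 8) does not reach this height (|z−center|=14.900 > r=10); Taking the first minus the rest: none of the subtracted shapes is present at this height, so the r=10.5 sphere is unchanged — area = 285.12 mm². So its area = 285.12 mm². Layer 45 (z = 10.8): the sphere: section is a regular 12-gon, circumradius = √(r²−h²) = √(10.5²−0.3²) = 10.496 (area = (12/2)·10.496²·sin(360°/12) = 330.48 mm²); the sphere at (5, 8) is not intersected at this z (|z−center|=11.300 > r=10); After the difference (first − rest): none of the subtracted shapes is present at this height, so the r=10.5 sphere is unchanged — area = 330.48 mm². So its area = 330.48 mm². Layer 45 is larger (330.48 vs 285.12 mm²).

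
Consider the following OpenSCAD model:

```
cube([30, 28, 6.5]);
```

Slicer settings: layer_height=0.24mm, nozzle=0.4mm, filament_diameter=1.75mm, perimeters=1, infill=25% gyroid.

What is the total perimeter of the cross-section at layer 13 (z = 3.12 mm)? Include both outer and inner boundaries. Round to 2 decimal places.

116.00 mm

At z = 3.12 mm: the 30×28 cube contributes its full rectangle (perimeter 116.00 mm). Overall, the cross-section is a single solid region. Total boundary length (outer) = 116.00 mm.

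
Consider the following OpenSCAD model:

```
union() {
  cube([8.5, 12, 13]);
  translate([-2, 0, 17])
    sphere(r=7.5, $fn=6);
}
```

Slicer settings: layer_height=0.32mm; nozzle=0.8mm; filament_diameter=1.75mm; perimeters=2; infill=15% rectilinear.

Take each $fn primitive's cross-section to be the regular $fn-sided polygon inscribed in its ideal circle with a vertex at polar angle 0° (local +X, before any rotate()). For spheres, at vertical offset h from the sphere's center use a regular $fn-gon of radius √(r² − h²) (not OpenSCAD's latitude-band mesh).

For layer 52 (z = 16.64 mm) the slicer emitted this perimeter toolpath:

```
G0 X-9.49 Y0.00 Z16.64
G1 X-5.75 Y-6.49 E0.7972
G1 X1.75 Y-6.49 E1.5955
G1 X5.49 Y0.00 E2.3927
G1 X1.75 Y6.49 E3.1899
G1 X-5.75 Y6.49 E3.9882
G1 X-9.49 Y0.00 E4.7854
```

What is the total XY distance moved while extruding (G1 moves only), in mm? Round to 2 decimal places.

44.96 mm

Sum the Euclidean lengths of each G1 segment: total = 44.96 mm.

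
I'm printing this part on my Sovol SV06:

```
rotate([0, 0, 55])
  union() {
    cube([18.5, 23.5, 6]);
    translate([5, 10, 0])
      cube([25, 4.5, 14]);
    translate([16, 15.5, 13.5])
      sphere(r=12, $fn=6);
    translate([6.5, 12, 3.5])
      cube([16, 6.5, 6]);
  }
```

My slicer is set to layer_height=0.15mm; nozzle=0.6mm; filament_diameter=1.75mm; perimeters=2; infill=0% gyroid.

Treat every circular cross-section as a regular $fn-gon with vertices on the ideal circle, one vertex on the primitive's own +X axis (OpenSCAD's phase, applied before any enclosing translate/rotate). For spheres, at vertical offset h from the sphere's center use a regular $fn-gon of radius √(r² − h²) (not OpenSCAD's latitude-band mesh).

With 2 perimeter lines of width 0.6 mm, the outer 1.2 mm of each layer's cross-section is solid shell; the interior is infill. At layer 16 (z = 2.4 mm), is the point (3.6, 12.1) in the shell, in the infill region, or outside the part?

infill

At z = 2.4 mm: the 18.5×23.5 cube contributes its full rectangle; the 25×4.5 cube at (5, 10) contributes its full rectangle; the sphere at (16, 15.5): section is a regular 6-gon, circumradius = √(r²−h²) = √(12²−11.1²) = 4.560; the cube at (6.5, 12) is absent (z outside [3.5, 9.5]); Merging all regions: the regions partially overlap (shared area 109.32 mm²), so overlapping operands fuse into one piece — 1 connected region; (rotated 55° about Z; rotation is an isometry so areas/perimeters/island counts are preserved). Overall, the cross-section is a single solid region. Undo the 55° rotation: the query point maps to (11.977, 3.991) in the un-rotated model frame. The nearest boundary edge runs (18.50, 0.00)→(0.00, 0.00); distance from the point to it = 3.99 mm. The point is inside the cross-section and 3.99 mm from the nearest boundary — more than the 1.2 mm shell width (2 × 0.6), so it's in the infill interior.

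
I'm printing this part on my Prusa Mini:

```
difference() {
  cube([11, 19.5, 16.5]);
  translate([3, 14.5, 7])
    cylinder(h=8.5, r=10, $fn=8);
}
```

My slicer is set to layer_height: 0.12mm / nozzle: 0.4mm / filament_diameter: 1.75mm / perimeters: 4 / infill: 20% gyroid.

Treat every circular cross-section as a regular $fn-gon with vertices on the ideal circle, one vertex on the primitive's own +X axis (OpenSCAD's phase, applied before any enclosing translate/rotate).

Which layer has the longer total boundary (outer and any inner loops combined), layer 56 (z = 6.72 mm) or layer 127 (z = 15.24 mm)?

Layer 56 (z = 6.72): the cube is present — its section is the full 11×19.5 rectangle (perimeter 61.00 mm); the cylinder at (3, 14.5) does not reach this height (z outside [7, 15.5]); Taking the first minus the rest: none of the subtracted shapes is present at this height, so the 11×19.5 cube is unchanged — boundary = 61.00 mm. So its perimeter = 61.00 mm. Layer 127 (z = 15.24): the cube is present — its section is the full 11×19.5 rectangle (perimeter 61.00 mm); the cylinder at (3, 14.5): section is a regular 8-gon, circumradius r=10 (perimeter = 2·8·10.000·sin(180°/8) = 61.23 mm); Taking the first minus the rest: starting from the 11×19.5 cube, the r=10 cylinder at (3, 14.5) partially overlaps it — only the 149.01 mm² overlap (of its 282.84 mm²) is removed, clipping the outline — boundary = 40.17 mm. So its perimeter = 40.17 mm. Layer 56 is larger (61.00 vs 40.17 mm).

layer 56 (z = 6.72 mm)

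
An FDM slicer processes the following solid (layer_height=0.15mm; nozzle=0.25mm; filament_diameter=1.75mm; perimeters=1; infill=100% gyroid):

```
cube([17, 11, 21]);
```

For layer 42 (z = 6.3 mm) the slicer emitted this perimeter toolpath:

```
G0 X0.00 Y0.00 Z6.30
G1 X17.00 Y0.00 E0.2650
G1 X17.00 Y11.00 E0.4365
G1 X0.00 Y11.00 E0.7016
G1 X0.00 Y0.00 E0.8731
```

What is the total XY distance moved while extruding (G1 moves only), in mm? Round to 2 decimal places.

Sum the Euclidean lengths of each G1 segment: total = 56.00 mm.

56.00 mm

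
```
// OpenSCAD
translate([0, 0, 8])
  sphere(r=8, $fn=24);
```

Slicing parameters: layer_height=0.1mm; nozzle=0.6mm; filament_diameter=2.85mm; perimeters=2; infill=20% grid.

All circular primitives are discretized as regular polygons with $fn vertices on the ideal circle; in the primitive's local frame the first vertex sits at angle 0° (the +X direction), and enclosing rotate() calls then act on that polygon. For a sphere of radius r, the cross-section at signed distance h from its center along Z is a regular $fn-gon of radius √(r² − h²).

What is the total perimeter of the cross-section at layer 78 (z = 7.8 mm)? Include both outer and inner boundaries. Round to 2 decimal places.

50.11 mm

At z = 7.8 mm: the r=8 sphere slices to a regular 24-gon of circumradius 7.997 (√(r²−h²) with h=0.2 from center) (perimeter = 2·24·7.997·sin(180°/24) = 50.11 mm). Overall, the cross-section is a single solid region. Total boundary length (outer) = 50.11 mm.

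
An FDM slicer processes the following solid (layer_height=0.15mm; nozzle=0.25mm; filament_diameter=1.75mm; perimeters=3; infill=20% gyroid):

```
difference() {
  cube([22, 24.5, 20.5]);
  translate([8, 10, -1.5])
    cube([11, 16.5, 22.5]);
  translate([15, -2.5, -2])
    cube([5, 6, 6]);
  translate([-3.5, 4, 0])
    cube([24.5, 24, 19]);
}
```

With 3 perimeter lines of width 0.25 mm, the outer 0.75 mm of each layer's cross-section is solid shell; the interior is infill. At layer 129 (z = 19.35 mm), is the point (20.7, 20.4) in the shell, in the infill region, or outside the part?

At z = 19.35 mm: the cube (footprint 22×24.5) is included at this height; the cube at (8, 10) is present — its section is the full 11×16.5 rectangle; the cube at (15, -2.5) is absent (z outside [-2, 4]); the cube at (-3.5, 4) does not reach this height (z outside [0, 19]); Subtracting the remaining from the first: starting from the 22×24.5 cube, the 11×16.5 cube at (8, 10) partially overlaps it — only the 159.50 mm² overlap (of its 181.50 mm²) is removed, clipping the outline — 1 connected region. Overall, the cross-section is a single solid region. The nearest boundary edge runs (22.00, 24.50)→(22.00, 0.00); distance from the point to it = 1.30 mm. The point is inside the cross-section and 1.30 mm from the nearest boundary — more than the 0.75 mm shell width (3 × 0.25), so it's in the infill interior.

infill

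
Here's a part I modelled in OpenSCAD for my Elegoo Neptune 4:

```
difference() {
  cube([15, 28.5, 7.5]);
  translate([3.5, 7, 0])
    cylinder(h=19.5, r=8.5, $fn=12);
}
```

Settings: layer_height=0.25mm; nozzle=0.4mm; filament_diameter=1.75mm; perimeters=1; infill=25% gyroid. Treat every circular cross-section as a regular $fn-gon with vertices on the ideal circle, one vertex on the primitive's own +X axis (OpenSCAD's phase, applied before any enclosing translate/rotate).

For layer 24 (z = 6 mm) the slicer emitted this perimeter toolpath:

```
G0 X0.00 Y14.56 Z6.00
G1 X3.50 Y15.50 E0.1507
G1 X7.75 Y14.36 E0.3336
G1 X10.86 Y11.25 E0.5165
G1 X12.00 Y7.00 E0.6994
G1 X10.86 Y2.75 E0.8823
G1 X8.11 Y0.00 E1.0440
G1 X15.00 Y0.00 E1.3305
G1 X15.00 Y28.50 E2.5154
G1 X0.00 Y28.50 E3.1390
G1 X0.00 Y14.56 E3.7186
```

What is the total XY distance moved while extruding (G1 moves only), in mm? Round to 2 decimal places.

89.44 mm

Sum the Euclidean lengths of each G1 segment: total = 89.44 mm.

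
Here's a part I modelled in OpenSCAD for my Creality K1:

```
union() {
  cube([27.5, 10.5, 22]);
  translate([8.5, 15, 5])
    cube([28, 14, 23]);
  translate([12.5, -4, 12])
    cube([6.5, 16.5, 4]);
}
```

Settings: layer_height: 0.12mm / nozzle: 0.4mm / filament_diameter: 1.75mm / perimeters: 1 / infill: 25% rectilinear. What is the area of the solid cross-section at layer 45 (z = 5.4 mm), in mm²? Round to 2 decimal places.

At z = 5.4 mm: the cube (footprint 27.5×10.5) is included at this height (area 288.75 mm²); the cube at (8.5, 15) (footprint 28×14) is included at this height (area 392.00 mm²); the cube at (12.5, -4) is not intersected at this z (z outside [12, 16]); Taking the union: the 2 present regions are separate (no shared area or edge), so areas and boundary lengths simply add and each stays a separate island — area = 680.75 mm². Overall, the cross-section has 2 separate islands. Net area = 680.75 mm².

680.75 mm²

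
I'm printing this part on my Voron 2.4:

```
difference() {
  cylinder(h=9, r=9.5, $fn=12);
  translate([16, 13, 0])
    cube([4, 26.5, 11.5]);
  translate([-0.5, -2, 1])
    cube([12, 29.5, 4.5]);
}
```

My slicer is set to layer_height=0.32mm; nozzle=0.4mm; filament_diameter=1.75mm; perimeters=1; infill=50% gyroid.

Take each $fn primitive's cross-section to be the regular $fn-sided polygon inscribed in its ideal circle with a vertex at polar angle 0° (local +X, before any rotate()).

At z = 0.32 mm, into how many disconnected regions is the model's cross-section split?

1

At z = 0.32 mm: the r=9.5 cylinder gives a regular 12-gon of circumradius 9.5 (constant along its height); the cube at (16, 13) is present — its section is the full 4×26.5 rectangle; the cube at (-0.5, -2) is not intersected at this z (z outside [1, 5.5]); Taking the first minus the rest: starting from the r=9.5 cylinder, the 4×26.5 cube at (16, 13) misses the remaining region (no effect) — 1 connected region. The result has 1 disconnected region.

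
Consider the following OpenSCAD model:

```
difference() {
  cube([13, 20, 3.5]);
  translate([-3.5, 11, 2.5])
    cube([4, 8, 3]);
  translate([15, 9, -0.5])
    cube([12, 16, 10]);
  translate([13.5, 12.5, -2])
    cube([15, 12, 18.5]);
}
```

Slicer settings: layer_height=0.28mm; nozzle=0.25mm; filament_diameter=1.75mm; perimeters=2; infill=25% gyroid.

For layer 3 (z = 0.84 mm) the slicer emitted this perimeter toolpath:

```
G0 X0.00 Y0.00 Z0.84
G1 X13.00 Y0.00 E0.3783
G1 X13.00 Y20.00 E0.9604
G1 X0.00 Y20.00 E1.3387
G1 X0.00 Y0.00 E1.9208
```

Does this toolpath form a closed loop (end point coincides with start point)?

yes

Start point (G0): (0.00, 0.00). End point (last G1): the path returns to the start — closed.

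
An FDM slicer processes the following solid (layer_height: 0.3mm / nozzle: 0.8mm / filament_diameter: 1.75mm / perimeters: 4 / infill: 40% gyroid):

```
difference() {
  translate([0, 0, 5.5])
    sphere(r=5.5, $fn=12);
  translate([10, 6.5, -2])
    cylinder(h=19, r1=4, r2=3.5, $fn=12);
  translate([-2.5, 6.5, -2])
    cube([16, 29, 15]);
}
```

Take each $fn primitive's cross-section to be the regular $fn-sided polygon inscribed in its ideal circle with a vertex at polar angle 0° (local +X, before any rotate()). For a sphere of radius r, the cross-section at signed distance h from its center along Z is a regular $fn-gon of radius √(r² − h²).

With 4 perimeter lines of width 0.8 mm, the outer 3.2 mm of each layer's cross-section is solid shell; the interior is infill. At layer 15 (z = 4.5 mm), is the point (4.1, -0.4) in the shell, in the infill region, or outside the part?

shell

At z = 4.5 mm: the r=5.5 sphere contributes a regular 12-gon of circumradius √(5.5²−1²) = 5.408; the cone at (10, 6.5) contributes a regular 12-gon of circumradius 3.829 (interpolated between r1=4 and r2=3.5 at t=0.342); the cube at (-2.5, 6.5) (footprint 16×29) is included at this height; After the difference (first − rest): starting from the r=5.5 sphere, the cone at (10, 6.5) misses the remaining region (no effect); the 16×29 cube at (-2.5, 6.5) misses the remaining region (no effect) — 1 connected region. Overall, the cross-section is a single solid region. The nearest boundary edge runs (5.41, 0.00)→(4.68, -2.70); distance from the point to it = 1.16 mm. The point is inside the cross-section, 1.16 mm from the nearest boundary — within the 3.2 mm shell band (4 × 0.8).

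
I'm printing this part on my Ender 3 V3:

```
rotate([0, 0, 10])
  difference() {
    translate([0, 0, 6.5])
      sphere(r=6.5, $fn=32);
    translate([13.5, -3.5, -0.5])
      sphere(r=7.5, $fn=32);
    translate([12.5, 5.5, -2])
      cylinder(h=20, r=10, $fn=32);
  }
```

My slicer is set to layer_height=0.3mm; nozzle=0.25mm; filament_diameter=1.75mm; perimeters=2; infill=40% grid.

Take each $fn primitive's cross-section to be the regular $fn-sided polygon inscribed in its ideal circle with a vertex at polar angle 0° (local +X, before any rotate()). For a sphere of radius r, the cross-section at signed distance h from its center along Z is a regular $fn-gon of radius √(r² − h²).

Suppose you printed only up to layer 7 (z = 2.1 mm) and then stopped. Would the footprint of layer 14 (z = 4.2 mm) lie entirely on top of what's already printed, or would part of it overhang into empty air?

part overhangs

Compare the two slices. At z = 2.1: the r=6.5 sphere contributes a regular 32-gon of circumradius √(6.5²−4.4²) = 4.784 (area = (32/2)·4.784²·sin(360°/32) = 71.45 mm²); the r=7.5 sphere at (13.5, -3.5) slices to a regular 32-gon of circumradius 7.035 (√(r²−h²) with h=2.6 from center) (area = (32/2)·7.035²·sin(360°/32) = 154.48 mm²); the cylinder at (12.5, 5.5): section is a regular 32-gon, circumradius r=10 (area = (32/2)·10.000²·sin(360°/32) = 312.14 mm²); Taking the first minus the rest: starting from the r=6.5 sphere (71.45 mm²), the r=7.5 sphere at (13.5, -3.5) misses the remaining region (no effect); the r=10 cylinder at (12.5, 5.5) partially overlaps it — only the 3.74 mm² overlap (of its 312.14 mm²) is removed, clipping the outline — area = 67.71 mm²; (whole slice rotated 10° about Z — lengths, areas and connectivity unchanged). At z = 4.2: the sphere: section is a regular 32-gon, circumradius = √(r²−h²) = √(6.5²−2.3²) = 6.079 (area = (32/2)·6.079²·sin(360°/32) = 115.37 mm²); the r=7.5 sphere at (13.5, -3.5) contributes a regular 32-gon of circumradius √(7.5²−4.7²) = 5.845 (area = (32/2)·5.845²·sin(360°/32) = 106.63 mm²); the r=10 cylinder at (12.5, 5.5) gives a regular 32-gon of circumradius 10 (constant along its height) (area = (32/2)·10.000²·sin(360°/32) = 312.14 mm²); After the difference (first − rest): starting from the r=6.5 sphere (115.37 mm²), the r=7.5 sphere at (13.5, -3.5) misses the remaining region (no effect); the r=10 cylinder at (12.5, 5.5) partially overlaps it — only the 12.98 mm² overlap (of its 312.14 mm²) is removed, clipping the outline — area = 102.39 mm²; (whole slice rotated 10° about Z — lengths, areas and connectivity unchanged). Checking containment: at z = 4.2 the cross-section extends beyond the z = 2.1 cross-section by about 34.68 mm².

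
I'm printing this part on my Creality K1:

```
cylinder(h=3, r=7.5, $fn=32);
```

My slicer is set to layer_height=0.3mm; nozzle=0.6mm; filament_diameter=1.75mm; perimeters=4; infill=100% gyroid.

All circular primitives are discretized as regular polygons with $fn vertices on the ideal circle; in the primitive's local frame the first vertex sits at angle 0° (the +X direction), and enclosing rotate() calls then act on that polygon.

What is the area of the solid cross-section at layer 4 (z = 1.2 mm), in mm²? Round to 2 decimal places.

175.58 mm²

At z = 1.2 mm: the cylinder: section is a regular 32-gon, circumradius r=7.5 (area = (32/2)·7.500²·sin(360°/32) = 175.58 mm²). Overall, the cross-section is a single solid region. Net area = 175.58 mm².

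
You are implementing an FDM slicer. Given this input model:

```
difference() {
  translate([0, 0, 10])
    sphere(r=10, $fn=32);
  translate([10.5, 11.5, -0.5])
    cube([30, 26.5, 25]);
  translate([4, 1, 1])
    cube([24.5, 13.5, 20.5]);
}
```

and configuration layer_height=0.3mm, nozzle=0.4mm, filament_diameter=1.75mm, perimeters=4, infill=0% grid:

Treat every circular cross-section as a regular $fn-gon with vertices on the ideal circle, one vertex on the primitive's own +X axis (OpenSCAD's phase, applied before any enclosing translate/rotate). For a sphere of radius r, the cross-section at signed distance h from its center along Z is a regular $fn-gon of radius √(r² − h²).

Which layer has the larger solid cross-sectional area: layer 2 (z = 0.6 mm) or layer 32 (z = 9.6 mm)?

Layer 2 (z = 0.6): the r=10 sphere slices to a regular 32-gon of circumradius 3.412 (√(r²−h²) with h=9.4 from center) (area = (32/2)·3.412²·sin(360°/32) = 36.33 mm²); the 30×26.5 cube at (10.5, 11.5) contributes its full rectangle (area 795.00 mm²); the cube at (4, 1) is not intersected at this z (z outside [1, 21.5]); After the difference (first − rest): starting from the r=10 sphere (36.33 mm²), the 30×26.5 cube at (10.5, 11.5) misses the remaining region (no effect) — area = 36.33 mm². So its area = 36.33 mm². Layer 32 (z = 9.6): the r=10 sphere contributes a regular 32-gon of circumradius √(10²−0.4²) = 9.992 (area = (32/2)·9.992²·sin(360°/32) = 311.65 mm²); the cube at (10.5, 11.5) is present — its section is the full 30×26.5 rectangle (area 795.00 mm²); the cube at (4, 1) (footprint 24.5×13.5) is included at this height (area 330.75 mm²); After the difference (first − rest): starting from the r=10 sphere (311.65 mm²), the 30×26.5 cube at (10.5, 11.5) misses the remaining region (no effect); the 24.5×13.5 cube at (4, 1) partially overlaps it — only the 33.22 mm² overlap (of its 330.75 mm²) is removed, clipping the outline — area = 278.42 mm². So its area = 278.42 mm². Layer 32 is larger (278.42 vs 36.33 mm²).

layer 32 (z = 9.6 mm)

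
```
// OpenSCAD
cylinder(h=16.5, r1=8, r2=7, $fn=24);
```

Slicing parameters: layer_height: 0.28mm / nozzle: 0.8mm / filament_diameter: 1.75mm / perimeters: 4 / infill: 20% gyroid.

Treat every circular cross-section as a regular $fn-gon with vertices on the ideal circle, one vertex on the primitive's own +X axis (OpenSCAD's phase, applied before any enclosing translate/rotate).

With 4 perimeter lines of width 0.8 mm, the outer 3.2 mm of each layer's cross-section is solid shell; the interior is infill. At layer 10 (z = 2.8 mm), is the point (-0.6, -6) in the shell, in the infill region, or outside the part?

At z = 2.8 mm: the cone (r1=8→r2=7) has section circumradius 7.830 here — a regular 24-gon. Overall, the cross-section is a single solid region. The nearest boundary edge runs (-2.03, -7.56)→(-0.00, -7.83); distance from the point to it = 1.74 mm. The point is inside the cross-section, 1.74 mm from the nearest boundary — within the 3.2 mm shell band (4 × 0.8).

shell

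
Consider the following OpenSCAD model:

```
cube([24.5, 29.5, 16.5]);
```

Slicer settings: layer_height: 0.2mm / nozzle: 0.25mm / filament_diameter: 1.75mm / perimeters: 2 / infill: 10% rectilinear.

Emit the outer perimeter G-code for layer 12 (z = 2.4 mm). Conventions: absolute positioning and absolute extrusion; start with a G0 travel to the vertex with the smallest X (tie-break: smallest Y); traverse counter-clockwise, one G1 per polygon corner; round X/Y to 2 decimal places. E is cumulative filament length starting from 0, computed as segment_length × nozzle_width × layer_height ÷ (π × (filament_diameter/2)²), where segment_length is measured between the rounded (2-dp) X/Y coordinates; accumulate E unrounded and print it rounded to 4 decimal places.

G0 X0.00 Y0.00 Z2.40
G1 X24.50 Y0.00 E0.5093
G1 X24.50 Y29.50 E1.1225
G1 X0.00 Y29.50 E1.6318
G1 X0.00 Y0.00 E2.2451

At z = 2.4 mm: the cube is present — its section is the full 24.5×29.5 rectangle. The outline is a single polygon with 4 vertices. Extrusion per mm of travel: 0.25 × 0.2 / (π × 0.875²) = 0.020788. Accumulating E over each segment gives final E = 2.2451.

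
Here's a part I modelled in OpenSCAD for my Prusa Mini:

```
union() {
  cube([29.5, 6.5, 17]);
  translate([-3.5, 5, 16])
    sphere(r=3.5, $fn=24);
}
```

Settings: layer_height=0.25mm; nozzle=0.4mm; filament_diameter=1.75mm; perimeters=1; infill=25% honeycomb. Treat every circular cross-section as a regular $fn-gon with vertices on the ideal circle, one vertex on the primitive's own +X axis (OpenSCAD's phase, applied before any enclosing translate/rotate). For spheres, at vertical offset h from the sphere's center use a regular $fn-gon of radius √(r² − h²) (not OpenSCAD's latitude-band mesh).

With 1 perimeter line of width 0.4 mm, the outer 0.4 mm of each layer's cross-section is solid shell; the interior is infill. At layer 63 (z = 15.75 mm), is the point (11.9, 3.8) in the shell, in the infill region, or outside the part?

At z = 15.75 mm: the cube (footprint 29.5×6.5) is included at this height; the r=3.5 sphere at (-3.5, 5) contributes a regular 24-gon of circumradius √(3.5²−0.25²) = 3.491; Combining (union): the 2 present regions are separate (no shared area or edge), so areas and boundary lengths simply add and each stays a separate island — 2 connected regions. Overall, the cross-section has 2 separate islands. The nearest boundary edge runs (0.00, 6.50)→(29.50, 6.50); distance from the point to it = 2.70 mm. (Shell/infill is judged within the island containing the point — the largest one.) The point is inside the cross-section and 2.70 mm from the nearest boundary — more than the 0.4 mm shell width (1 × 0.4), so it's in the infill interior.

infill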